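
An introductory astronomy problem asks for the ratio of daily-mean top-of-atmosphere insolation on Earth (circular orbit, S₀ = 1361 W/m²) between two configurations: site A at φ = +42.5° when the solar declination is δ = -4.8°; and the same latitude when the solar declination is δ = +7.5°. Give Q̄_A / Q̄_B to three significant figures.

Q̄_A / Q̄_B ≈ 0.741

— Configuration A (φ=+42.5°):
cos H₀ = −tan(+42.5°) tan(-4.800°) = 0.0769, H₀ = 1.4938 rad.
Bracket: H₀ sin φ sin δ + cos φ cos δ sin H₀ = 1.4938×0.67559×-0.08368 + 0.73728×0.99649×0.99704 = -0.084450 + 0.732517 = 0.648067.
Q̄ = (S₀/π) × [bracket] = (1361/π) × 0.648067 = 280.76 W/m².
— Configuration B (φ=+42.5°):
cos H₀ = −tan(+42.5°) tan(+7.500°) = -0.1206, H₀ = 1.6917 rad.
Bracket: H₀ sin φ sin δ + cos φ cos δ sin H₀ = 1.6917×0.67559×0.13053 + 0.73728×0.99144×0.99270 = 0.149182 + 0.725633 = 0.874815.
Q̄ = (S₀/π) × [bracket] = (1361/π) × 0.874815 = 378.99 W/m².
Ratio Q̄_A / Q̄_B = 280.76 / 378.99 = 0.7408.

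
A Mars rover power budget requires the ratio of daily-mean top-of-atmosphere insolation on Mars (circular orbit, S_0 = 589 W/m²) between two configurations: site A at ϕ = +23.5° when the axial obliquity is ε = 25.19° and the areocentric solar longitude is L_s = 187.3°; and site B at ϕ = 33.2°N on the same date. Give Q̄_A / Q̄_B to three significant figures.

Q̄_A / Q̄_B ≈ 1.12

— Configuration A (ϕ=+23.5°):
sin δ = sin 25.19° × sin 187.3° = -0.05408, so δ = -3.100°.
cos h₀ = −tan(+23.5°) tan(-3.100°) = 0.0235, h₀ = 1.5472 rad.
Bracket: h₀ sin ϕ sin δ + cos ϕ cos δ sin h₀ = 1.5472×0.39875×-0.05408 + 0.91706×0.99854×0.99972 = -0.033364 + 0.915465 = 0.882101.
Q̄ = (S_0/π) × [bracket] = (589/π) × 0.882101 = 165.38 W/m².
— Configuration B (ϕ=+33.2°):
cos h₀ = −tan(+33.2°) tan(-3.100°) = 0.0354, h₀ = 1.5353 rad.
Bracket: h₀ sin ϕ sin δ + cos ϕ cos δ sin h₀ = 1.5353×0.54756×-0.05408 + 0.83676×0.99854×0.99937 = -0.045463 + 0.835012 = 0.789549.
Q̄ = (S_0/π) × [bracket] = (589/π) × 0.789549 = 148.03 W/m².
Ratio Q̄_A / Q̄_B = 165.38 / 148.03 = 1.117.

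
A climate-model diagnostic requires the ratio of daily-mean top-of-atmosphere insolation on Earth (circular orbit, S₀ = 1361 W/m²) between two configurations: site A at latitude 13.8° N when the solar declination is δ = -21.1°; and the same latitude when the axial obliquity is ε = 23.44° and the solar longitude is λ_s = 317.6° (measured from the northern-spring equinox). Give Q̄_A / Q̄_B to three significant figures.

— Configuration A (φ=+13.8°):
cos H₀ = −tan(+13.8°) tan(-21.100°) = 0.0948, H₀ = 1.4759 rad.
Bracket: H₀ sin φ sin δ + cos φ cos δ sin H₀ = 1.4759×0.23853×-0.36000 + 0.97113×0.93295×0.99550 = -0.126737 + 0.901939 = 0.775202.
Q̄ = (S₀/π) × [bracket] = (1361/π) × 0.775202 = 335.83 W/m².
— Configuration B (φ=+13.8°):
Solar declination: sin δ = sin ε · sin λ_s = sin 23.44° × sin 317.6° = -0.26823, so δ = -15.559°.
cos H₀ = −tan(+13.8°) tan(-15.559°) = 0.0684, H₀ = 1.5024 rad.
Bracket: H₀ sin φ sin δ + cos φ cos δ sin H₀ = 1.5024×0.23853×-0.26823 + 0.97113×0.96335×0.99766 = -0.096125 + 0.933349 = 0.837224.
Q̄ = (S₀/π) × [bracket] = (1361/π) × 0.837224 = 362.70 W/m².
Ratio Q̄_A / Q̄_B = 335.83 / 362.70 = 0.9259.

Q̄_A / Q̄_B ≈ 0.926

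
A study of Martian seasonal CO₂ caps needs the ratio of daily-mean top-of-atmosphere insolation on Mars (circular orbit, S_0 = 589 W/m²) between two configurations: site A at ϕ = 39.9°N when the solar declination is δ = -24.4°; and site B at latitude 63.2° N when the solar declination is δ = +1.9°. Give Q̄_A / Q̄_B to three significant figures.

Q̄_A / Q̄_B ≈ 0.669

— Configuration A (ϕ=+39.9°):
cos h₀ = −tan(+39.9°) tan(-24.400°) = 0.3793, h₀ = 1.1818 rad.
Bracket: h₀ sin ϕ sin δ + cos ϕ cos δ sin h₀ = 1.1818×0.64145×-0.41310 + 0.76717×0.91068×0.92528 = -0.313157 + 0.646444 = 0.333287.
Q̄ = (S_0/π) × [bracket] = (589/π) × 0.333287 = 62.486 W/m².
— Configuration B (ϕ=+63.2°):
cos h₀ = −tan(+63.2°) tan(+1.900°) = -0.0657, h₀ = 1.6365 rad.
Bracket: h₀ sin ϕ sin δ + cos ϕ cos δ sin h₀ = 1.6365×0.89259×0.03316 + 0.45088×0.99945×0.99784 = 0.048438 + 0.449659 = 0.498097.
Q̄ = (S_0/π) × [bracket] = (589/π) × 0.498097 = 93.385 W/m².
Ratio Q̄_A / Q̄_B = 62.486 / 93.385 = 0.6691.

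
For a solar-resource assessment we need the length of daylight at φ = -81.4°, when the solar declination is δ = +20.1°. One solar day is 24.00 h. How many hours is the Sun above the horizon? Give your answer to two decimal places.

0.00 h

cos H₀ = −tan φ · tan δ = 2.4197 ≥ 1, so the Sun never rises (polar night) and H₀ = 0.
Daylight = 2H₀/(2π) × 24.00 h = (0.0000/π) × 24.00 = 0.00 h.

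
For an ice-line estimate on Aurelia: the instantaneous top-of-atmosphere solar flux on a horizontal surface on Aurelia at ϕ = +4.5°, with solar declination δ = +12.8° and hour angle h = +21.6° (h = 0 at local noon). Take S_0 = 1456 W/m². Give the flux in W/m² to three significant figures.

cos θ_z = sin ϕ sin δ + cos ϕ cos δ cos h = 0.017382 + 0.903876 = 0.921258.
Flux = S_0 · cos θ_z = 1456 × 0.921258 = 1341 W/m².

1.34e+03 W/m²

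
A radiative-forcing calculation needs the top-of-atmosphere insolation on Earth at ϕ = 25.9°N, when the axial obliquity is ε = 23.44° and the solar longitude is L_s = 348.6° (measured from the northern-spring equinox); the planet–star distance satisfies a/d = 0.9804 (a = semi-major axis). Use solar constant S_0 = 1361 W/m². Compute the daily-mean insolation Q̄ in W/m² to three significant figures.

Q̄ ≈ 351 W/m²

Solar declination: sin δ = sin ε · sin L_s = sin 23.44° × sin 348.6° = -0.07863, so δ = -4.510°.
cos h₀ = −tan(+25.9°) tan(-4.510°) = 0.0383, h₀ = 1.5325 rad.
Bracket: h₀ sin ϕ sin δ + cos ϕ cos δ sin h₀ = 1.5325×0.43680×-0.07863 + 0.89956×0.99690×0.99927 = -0.052635 + 0.896117 = 0.843482.
Inverse-square distance factor (a/d)² = 0.9804² = 0.961184.
Q̄ = (S_0/π) × 0.961184 × [bracket] = (1361/π) × 0.961184 × 0.843482 = 351.2 W/m².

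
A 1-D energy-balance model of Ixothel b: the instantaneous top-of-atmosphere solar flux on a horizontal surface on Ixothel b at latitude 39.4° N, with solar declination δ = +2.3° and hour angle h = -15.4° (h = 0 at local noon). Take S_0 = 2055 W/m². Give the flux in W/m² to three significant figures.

cos θ_z = sin ϕ sin δ + cos ϕ cos δ cos h = 0.025473 + 0.744389 = 0.769862.
Flux = S_0 · cos θ_z = 2055 × 0.769862 = 1582 W/m².

1.58e+03 W/m²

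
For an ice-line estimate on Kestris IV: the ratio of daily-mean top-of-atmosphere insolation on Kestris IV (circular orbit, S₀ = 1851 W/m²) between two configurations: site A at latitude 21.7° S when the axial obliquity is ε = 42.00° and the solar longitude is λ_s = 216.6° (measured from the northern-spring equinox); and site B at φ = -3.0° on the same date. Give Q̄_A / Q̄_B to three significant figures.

Q̄_A / Q̄_B ≈ 1.16

— Configuration A (φ=-21.7°):
Solar declination: sin δ = sin ε · sin λ_s = sin 42.00° × sin 216.6° = -0.39895, so δ = -23.513°.
cos H₀ = −tan(-21.7°) tan(-23.513°) = -0.1731, H₀ = 1.7448 rad.
Bracket: H₀ sin φ sin δ + cos φ cos δ sin H₀ = 1.7448×-0.36975×-0.39895 + 0.92913×0.91697×0.98490 = 0.257379 + 0.839119 = 1.096498.
Q̄ = (S₀/π) × [bracket] = (1851/π) × 1.096498 = 646.05 W/m².
— Configuration B (φ=-3.0°):
cos H₀ = −tan(-3.0°) tan(-23.513°) = -0.0228, H₀ = 1.5936 rad.
Bracket: H₀ sin φ sin δ + cos φ cos δ sin H₀ = 1.5936×-0.05234×-0.39895 + 0.99863×0.91697×0.99974 = 0.033276 + 0.915476 = 0.948752.
Q̄ = (S₀/π) × [bracket] = (1851/π) × 0.948752 = 559.00 W/m².
Ratio Q̄_A / Q̄_B = 646.05 / 559.00 = 1.156.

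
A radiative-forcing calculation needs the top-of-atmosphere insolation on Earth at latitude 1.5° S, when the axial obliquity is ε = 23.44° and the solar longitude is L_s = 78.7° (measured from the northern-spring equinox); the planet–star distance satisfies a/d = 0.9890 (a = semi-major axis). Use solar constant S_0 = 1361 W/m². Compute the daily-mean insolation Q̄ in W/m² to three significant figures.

Q̄ ≈ 383 W/m²

Solar declination: sin δ = sin ε · sin L_s = sin 23.44° × sin 78.7° = 0.39008, so δ = +22.959°.
cos h₀ = −tan(-1.5°) tan(+22.959°) = 0.0111, h₀ = 1.5597 rad.
Bracket: h₀ sin ϕ sin δ + cos ϕ cos δ sin h₀ = 1.5597×-0.02618×0.39008 + 0.99966×0.92078×0.99994 = -0.015928 + 0.920412 = 0.904484.
Inverse-square distance factor (a/d)² = 0.9890² = 0.978121.
Q̄ = (S_0/π) × 0.978121 × [bracket] = (1361/π) × 0.978121 × 0.904484 = 383.3 W/m².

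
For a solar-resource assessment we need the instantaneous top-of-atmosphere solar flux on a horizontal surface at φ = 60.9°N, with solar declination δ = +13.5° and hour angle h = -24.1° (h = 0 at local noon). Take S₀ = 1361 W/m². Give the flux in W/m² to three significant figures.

865 W/m²

cos θ_z = sin φ sin δ + cos φ cos δ cos h = 0.203978 + 0.431677 = 0.635655.
Flux = S₀ · cos θ_z = 1361 × 0.635655 = 865.1 W/m².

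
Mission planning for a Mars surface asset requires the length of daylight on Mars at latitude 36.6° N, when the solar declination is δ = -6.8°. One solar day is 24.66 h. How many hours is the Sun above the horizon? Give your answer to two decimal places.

cos H₀ = −tan φ · tan δ = −tan(+36.6°) × tan(-6.800°) = 0.0886, so H₀ = 1.4821 rad = 84.92°.
Daylight = 2H₀/(2π) × 24.66 h = (1.4821/π) × 24.66 = 11.63 h.

11.63 h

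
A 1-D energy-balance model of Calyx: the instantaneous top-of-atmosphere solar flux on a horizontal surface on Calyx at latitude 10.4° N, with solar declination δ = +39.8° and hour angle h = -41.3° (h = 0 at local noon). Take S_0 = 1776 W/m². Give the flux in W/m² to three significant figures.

1.21e+03 W/m²

cos θ_z = sin ϕ sin δ + cos ϕ cos δ cos h = 0.115552 + 0.567702 = 0.683254.
Flux = S_0 · cos θ_z = 1776 × 0.683254 = 1213 W/m².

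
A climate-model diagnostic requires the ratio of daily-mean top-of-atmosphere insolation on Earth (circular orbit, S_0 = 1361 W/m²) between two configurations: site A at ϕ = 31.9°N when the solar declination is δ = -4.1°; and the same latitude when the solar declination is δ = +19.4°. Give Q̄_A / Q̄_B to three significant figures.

— Configuration A (ϕ=+31.9°):
cos h₀ = −tan(+31.9°) tan(-4.100°) = 0.0446, h₀ = 1.5262 rad.
Bracket: h₀ sin ϕ sin δ + cos ϕ cos δ sin h₀ = 1.5262×0.52844×-0.07150 + 0.84897×0.99744×0.99900 = -0.057665 + 0.845950 = 0.788285.
Q̄ = (S_0/π) × [bracket] = (1361/π) × 0.788285 = 341.50 W/m².
— Configuration B (ϕ=+31.9°):
cos h₀ = −tan(+31.9°) tan(+19.400°) = -0.2192, h₀ = 1.7918 rad.
Bracket: h₀ sin ϕ sin δ + cos ϕ cos δ sin h₀ = 1.7918×0.52844×0.33216 + 0.84897×0.94322×0.97568 = 0.314509 + 0.781291 = 1.095800.
Q̄ = (S_0/π) × [bracket] = (1361/π) × 1.095800 = 474.72 W/m².
Ratio Q̄_A / Q̄_B = 341.50 / 474.72 = 0.7194.

Q̄_A / Q̄_B ≈ 0.719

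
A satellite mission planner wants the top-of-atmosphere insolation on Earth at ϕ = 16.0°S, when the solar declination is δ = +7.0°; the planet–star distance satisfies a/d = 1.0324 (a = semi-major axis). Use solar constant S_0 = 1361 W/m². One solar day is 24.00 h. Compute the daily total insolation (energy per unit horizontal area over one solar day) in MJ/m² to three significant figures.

36.0 MJ/m²

cos h₀ = −tan(-16.0°) tan(+7.000°) = 0.0352, h₀ = 1.5356 rad.
Bracket: h₀ sin ϕ sin δ + cos ϕ cos δ sin h₀ = 1.5356×-0.27564×0.12187 + 0.96126×0.99255×0.99938 = -0.051584 + 0.953507 = 0.901923.
Inverse-square distance factor (a/d)² = 1.0324² = 1.065850.
Q̄ = (S_0/π) × 1.065850 × [bracket] = (1361/π) × 1.065850 × 0.901923 = 416.46 W/m².
Daily total = Q̄ × 24.00 h × 3600 s/h = 416.46 × 24.00 × 3600 / 10⁶ = 35.98 MJ/m².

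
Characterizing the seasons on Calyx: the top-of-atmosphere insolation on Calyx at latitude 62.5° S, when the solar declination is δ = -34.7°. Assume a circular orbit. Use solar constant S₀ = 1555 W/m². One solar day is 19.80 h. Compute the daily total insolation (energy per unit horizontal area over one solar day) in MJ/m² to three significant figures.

56.0 MJ/m²

cos H₀ = −tan(-62.5°) tan(-34.700°) = -1.3302 ≤ −1 ⇒ polar day, H₀ = π.
Bracket: H₀ sin φ sin δ + cos φ cos δ sin H₀ = 3.1416×-0.88701×-0.56928 + 0.46175×0.82214×0.00000 = 1.586373 + 0.000000 = 1.586373.
Q̄ = (S₀/π) × [bracket] = (1555/π) × 1.586373 = 785.21 W/m².
Daily total = Q̄ × 19.80 h × 3600 s/h = 785.21 × 19.80 × 3600 / 10⁶ = 55.97 MJ/m².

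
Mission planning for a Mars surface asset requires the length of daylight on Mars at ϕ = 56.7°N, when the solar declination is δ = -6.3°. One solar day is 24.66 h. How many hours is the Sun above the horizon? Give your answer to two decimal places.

cos h₀ = −tan ϕ · tan δ = −tan(+56.7°) × tan(-6.300°) = 0.1681, so h₀ = 1.4019 rad = 80.32°.
Daylight = 2h₀/(2π) × 24.66 h = (1.4019/π) × 24.66 = 11.00 h.

11.00 h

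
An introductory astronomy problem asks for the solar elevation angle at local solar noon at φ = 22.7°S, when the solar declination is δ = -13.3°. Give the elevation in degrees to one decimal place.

At local noon the hour angle is zero, so the zenith angle equals |φ − δ| = |-22.7° − (-13.300°)| = 9.400°.
Elevation = 90° − 9.400° = 80.6°.

80.6°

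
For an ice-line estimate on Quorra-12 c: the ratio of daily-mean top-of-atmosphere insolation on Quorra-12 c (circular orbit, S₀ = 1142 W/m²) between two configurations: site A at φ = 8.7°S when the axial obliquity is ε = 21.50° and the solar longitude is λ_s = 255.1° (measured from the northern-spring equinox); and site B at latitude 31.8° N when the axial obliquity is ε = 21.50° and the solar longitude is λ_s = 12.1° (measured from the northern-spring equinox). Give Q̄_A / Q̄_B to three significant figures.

— Configuration A (φ=-8.7°):
Solar declination: sin δ = sin ε · sin λ_s = sin 21.50° × sin 255.1° = -0.35418, so δ = -20.743°.
cos H₀ = −tan(-8.7°) tan(-20.743°) = -0.0580, H₀ = 1.6288 rad.
Bracket: H₀ sin φ sin δ + cos φ cos δ sin H₀ = 1.6288×-0.15126×-0.35418 + 0.98849×0.93518×0.99832 = 0.087260 + 0.922863 = 1.010123.
Q̄ = (S₀/π) × [bracket] = (1142/π) × 1.010123 = 367.19 W/m².
— Configuration B (φ=+31.8°):
Solar declination: sin δ = sin ε · sin λ_s = sin 21.50° × sin 12.1° = 0.07683, so δ = +4.406°.
cos H₀ = −tan(+31.8°) tan(+4.406°) = -0.0478, H₀ = 1.6186 rad.
Bracket: H₀ sin φ sin δ + cos φ cos δ sin H₀ = 1.6186×0.52696×0.07683 + 0.84989×0.99704×0.99886 = 0.065531 + 0.846408 = 0.911939.
Q̄ = (S₀/π) × [bracket] = (1142/π) × 0.911939 = 331.50 W/m².
Ratio Q̄_A / Q̄_B = 367.19 / 331.50 = 1.108.

Q̄_A / Q̄_B ≈ 1.11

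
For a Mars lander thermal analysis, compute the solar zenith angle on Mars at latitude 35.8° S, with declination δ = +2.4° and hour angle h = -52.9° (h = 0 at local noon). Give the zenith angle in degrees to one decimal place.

cos θ_z = sin ϕ sin δ + cos ϕ cos δ cos h = -0.024495 + 0.488811 = 0.464316.
θ_z = arccos(0.464316) = 62.3°.

θ_z = 62.3°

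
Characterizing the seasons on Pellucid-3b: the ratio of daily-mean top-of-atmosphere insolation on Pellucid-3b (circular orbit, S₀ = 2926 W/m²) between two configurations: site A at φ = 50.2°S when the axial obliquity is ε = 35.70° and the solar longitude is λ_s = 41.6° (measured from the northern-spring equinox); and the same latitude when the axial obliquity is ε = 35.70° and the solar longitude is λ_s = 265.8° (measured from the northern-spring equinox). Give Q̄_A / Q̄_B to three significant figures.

— Configuration A (φ=-50.2°):
Solar declination: sin δ = sin ε · sin λ_s = sin 35.70° × sin 41.6° = 0.38743, so δ = +22.795°.
cos H₀ = −tan(-50.2°) tan(+22.795°) = 0.5044, H₀ = 1.0421 rad.
Bracket: H₀ sin φ sin δ + cos φ cos δ sin H₀ = 1.0421×-0.76828×0.38743 + 0.64011×0.92190×0.86347 = -0.310186 + 0.509549 = 0.199363.
Q̄ = (S₀/π) × [bracket] = (2926/π) × 0.199363 = 185.68 W/m².
— Configuration B (φ=-50.2°):
Solar declination: sin δ = sin ε · sin λ_s = sin 35.70° × sin 265.8° = -0.58197, so δ = -35.590°.
cos H₀ = −tan(-50.2°) tan(-35.590°) = -0.8590, H₀ = 2.6040 rad.
Bracket: H₀ sin φ sin δ + cos φ cos δ sin H₀ = 2.6040×-0.76828×-0.58197 + 0.64011×0.81321×0.51205 = 1.164290 + 0.266544 = 1.430834.
Q̄ = (S₀/π) × [bracket] = (2926/π) × 1.430834 = 1332.6 W/m².
Ratio Q̄_A / Q̄_B = 185.68 / 1332.6 = 0.1393.

Q̄_A / Q̄_B ≈ 0.139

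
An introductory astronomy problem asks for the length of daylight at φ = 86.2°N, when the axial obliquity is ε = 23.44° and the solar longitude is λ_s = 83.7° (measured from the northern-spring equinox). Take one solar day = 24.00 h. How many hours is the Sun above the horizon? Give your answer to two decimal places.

Solar declination: sin δ = sin ε · sin λ_s = sin 23.44° × sin 83.7° = 0.39539, so δ = +23.290°.
Sunrise equation: cos H₀ = −tan φ · tan δ = -6.4809 ≤ −1, so the Sun never sets (polar day) and H₀ = π.
Daylight = 2H₀/(2π) × 24.00 h = (3.1416/π) × 24.00 = 24.00 h.

24.00 h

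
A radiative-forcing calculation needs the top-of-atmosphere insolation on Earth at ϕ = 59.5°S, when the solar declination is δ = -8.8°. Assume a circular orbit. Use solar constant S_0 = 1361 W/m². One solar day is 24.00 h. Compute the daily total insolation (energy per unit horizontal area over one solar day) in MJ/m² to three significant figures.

cos h₀ = −tan(-59.5°) tan(-8.800°) = -0.2628, h₀ = 1.8367 rad.
Bracket: h₀ sin ϕ sin δ + cos ϕ cos δ sin h₀ = 1.8367×-0.86163×-0.15299 + 0.50754×0.98823×0.96485 = 0.242115 + 0.483936 = 0.726051.
Q̄ = (S_0/π) × [bracket] = (1361/π) × 0.726051 = 314.54 W/m².
Daily total = Q̄ × 24.00 h × 3600 s/h = 314.54 × 24.00 × 3600 / 10⁶ = 27.18 MJ/m².

27.2 MJ/m²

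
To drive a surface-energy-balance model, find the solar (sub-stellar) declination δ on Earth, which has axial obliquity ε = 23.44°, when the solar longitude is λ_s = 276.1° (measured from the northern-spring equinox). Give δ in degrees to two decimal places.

sin δ = sin ε · sin λ_s = sin 23.44° × sin 276.1° = -0.395536.
δ = arcsin(-0.395536) = -23.30°.

δ = -23.30°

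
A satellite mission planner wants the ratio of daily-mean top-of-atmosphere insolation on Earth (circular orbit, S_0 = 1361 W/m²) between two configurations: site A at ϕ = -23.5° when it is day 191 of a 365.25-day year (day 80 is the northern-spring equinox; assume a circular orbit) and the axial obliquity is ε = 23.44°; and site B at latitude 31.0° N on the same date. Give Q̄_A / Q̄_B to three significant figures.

— Configuration A (ϕ=-23.5°):
Solar longitude: L_s = 360° × (191 − 80)/365.25 = 109.405°.
sin δ = sin 23.44° × sin 109.405° = 0.37519, so δ = +22.036°.
cos h₀ = −tan(-23.5°) tan(+22.036°) = 0.1760, h₀ = 1.3939 rad.
Bracket: h₀ sin ϕ sin δ + cos ϕ cos δ sin h₀ = 1.3939×-0.39875×0.37519 + 0.91706×0.92695×0.98439 = -0.208537 + 0.836799 = 0.628262.
Q̄ = (S_0/π) × [bracket] = (1361/π) × 0.628262 = 272.18 W/m².
— Configuration B (ϕ=+31.0°):
cos h₀ = −tan(+31.0°) tan(+22.036°) = -0.2432, h₀ = 1.8165 rad.
Bracket: h₀ sin ϕ sin δ + cos ϕ cos δ sin h₀ = 1.8165×0.51504×0.37519 + 0.85717×0.92695×0.96997 = 0.351017 + 0.770693 = 1.121710.
Q̄ = (S_0/π) × [bracket] = (1361/π) × 1.121710 = 485.95 W/m².
Ratio Q̄_A / Q̄_B = 272.18 / 485.95 = 0.5601.

Q̄_A / Q̄_B ≈ 0.560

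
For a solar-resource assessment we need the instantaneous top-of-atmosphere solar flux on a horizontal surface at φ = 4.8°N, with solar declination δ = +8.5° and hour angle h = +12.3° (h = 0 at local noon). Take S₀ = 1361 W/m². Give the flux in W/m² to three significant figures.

1.33e+03 W/m²

cos θ_z = sin φ sin δ + cos φ cos δ cos h = 0.012368 + 0.962925 = 0.975293.
Flux = S₀ · cos θ_z = 1361 × 0.975293 = 1327 W/m².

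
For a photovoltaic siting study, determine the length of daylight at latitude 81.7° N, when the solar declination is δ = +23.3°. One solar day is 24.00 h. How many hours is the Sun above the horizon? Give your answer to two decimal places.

Sunrise equation: cos H₀ = −tan φ · tan δ = -2.9521 ≤ −1, so the Sun never sets (polar day) and H₀ = π.
Daylight = 2H₀/(2π) × 24.00 h = (3.1416/π) × 24.00 = 24.00 h.

24.00 h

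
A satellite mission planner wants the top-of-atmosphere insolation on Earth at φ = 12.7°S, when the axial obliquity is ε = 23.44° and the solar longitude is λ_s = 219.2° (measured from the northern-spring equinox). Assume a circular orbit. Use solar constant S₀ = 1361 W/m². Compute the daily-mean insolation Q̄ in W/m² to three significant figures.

Solar declination: sin δ = sin ε · sin λ_s = sin 23.44° × sin 219.2° = -0.25141, so δ = -14.561°.
cos H₀ = −tan(-12.7°) tan(-14.561°) = -0.0585, H₀ = 1.6294 rad.
Bracket: H₀ sin φ sin δ + cos φ cos δ sin H₀ = 1.6294×-0.21985×-0.25141 + 0.97553×0.96788×0.99829 = 0.090061 + 0.942581 = 1.032642.
Q̄ = (S₀/π) × [bracket] = (1361/π) × 1.032642 = 447.4 W/m².

Q̄ ≈ 447 W/m²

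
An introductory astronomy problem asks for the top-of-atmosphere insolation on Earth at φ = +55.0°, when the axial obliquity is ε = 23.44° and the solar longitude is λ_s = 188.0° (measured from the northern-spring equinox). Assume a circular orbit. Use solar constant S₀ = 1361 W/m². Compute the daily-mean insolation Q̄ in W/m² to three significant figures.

Q̄ ≈ 218 W/m²

Solar declination: sin δ = sin ε · sin λ_s = sin 23.44° × sin 188.0° = -0.05536, so δ = -3.174°.
cos H₀ = −tan(+55.0°) tan(-3.174°) = 0.0792, H₀ = 1.4915 rad.
Bracket: H₀ sin φ sin δ + cos φ cos δ sin H₀ = 1.4915×0.81915×-0.05536 + 0.57358×0.99847×0.99686 = -0.067637 + 0.570904 = 0.503267.
Q̄ = (S₀/π) × [bracket] = (1361/π) × 0.503267 = 218.0 W/m².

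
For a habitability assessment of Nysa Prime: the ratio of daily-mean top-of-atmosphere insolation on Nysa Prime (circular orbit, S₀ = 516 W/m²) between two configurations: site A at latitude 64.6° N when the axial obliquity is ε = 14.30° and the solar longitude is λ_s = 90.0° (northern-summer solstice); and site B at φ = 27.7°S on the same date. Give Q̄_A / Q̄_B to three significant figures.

Q̄_A / Q̄_B ≈ 1.21

— Configuration A (φ=+64.6°):
Solar declination: sin δ = sin ε · sin λ_s = sin 14.30° × sin 90.0° = 0.24700, so δ = +14.300°.
cos H₀ = −tan(+64.6°) tan(+14.300°) = -0.5368, H₀ = 2.1374 rad.
Bracket: H₀ sin φ sin δ + cos φ cos δ sin H₀ = 2.1374×0.90334×0.24700 + 0.42894×0.96902×0.84370 = 0.476907 + 0.350685 = 0.827592.
Q̄ = (S₀/π) × [bracket] = (516/π) × 0.827592 = 135.93 W/m².
— Configuration B (φ=-27.7°):
cos H₀ = −tan(-27.7°) tan(+14.300°) = 0.1338, H₀ = 1.4366 rad.
Bracket: H₀ sin φ sin δ + cos φ cos δ sin H₀ = 1.4366×-0.46484×0.24700 + 0.88539×0.96902×0.99101 = -0.164944 + 0.850248 = 0.685304.
Q̄ = (S₀/π) × [bracket] = (516/π) × 0.685304 = 112.56 W/m².
Ratio Q̄_A / Q̄_B = 135.93 / 112.56 = 1.208.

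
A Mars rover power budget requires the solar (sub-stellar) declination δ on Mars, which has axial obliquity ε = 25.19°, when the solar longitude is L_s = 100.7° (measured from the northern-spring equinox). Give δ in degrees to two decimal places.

sin δ = sin ε · sin L_s = sin 25.19° × sin 100.7° = 0.418221.
δ = arcsin(0.418221) = +24.72°.

δ = +24.72°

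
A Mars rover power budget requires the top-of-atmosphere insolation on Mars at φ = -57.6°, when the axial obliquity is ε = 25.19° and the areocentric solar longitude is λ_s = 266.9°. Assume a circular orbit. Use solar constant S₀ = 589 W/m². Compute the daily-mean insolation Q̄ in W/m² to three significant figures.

sin δ = sin 25.19° × sin 266.9° = -0.42500, so δ = -25.151°.
cos H₀ = −tan(-57.6°) tan(-25.151°) = -0.7398, H₀ = 2.4036 rad.
Bracket: H₀ sin φ sin δ + cos φ cos δ sin H₀ = 2.4036×-0.84433×-0.42500 + 0.53583×0.90519×0.67279 = 0.862508 + 0.326322 = 1.188830.
Q̄ = (S₀/π) × [bracket] = (589/π) × 1.188830 = 222.9 W/m².

Q̄ ≈ 223 W/m²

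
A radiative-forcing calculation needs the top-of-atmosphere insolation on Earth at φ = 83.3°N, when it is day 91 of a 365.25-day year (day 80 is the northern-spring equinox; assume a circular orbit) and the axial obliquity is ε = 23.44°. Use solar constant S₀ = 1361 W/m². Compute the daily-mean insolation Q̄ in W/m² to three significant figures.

Solar longitude: λ_s = 360° × (91 − 80)/365.25 = 10.842°.
sin δ = sin 23.44° × sin 10.842° = 0.07482, so δ = +4.291°.
cos H₀ = −tan(+83.3°) tan(+4.291°) = -0.6387, H₀ = 2.2636 rad.
Bracket: H₀ sin φ sin δ + cos φ cos δ sin H₀ = 2.2636×0.99317×0.07482 + 0.11667×0.99720×0.76943 = 0.168206 + 0.089518 = 0.257724.
Q̄ = (S₀/π) × [bracket] = (1361/π) × 0.257724 = 111.7 W/m².

Q̄ ≈ 112 W/m²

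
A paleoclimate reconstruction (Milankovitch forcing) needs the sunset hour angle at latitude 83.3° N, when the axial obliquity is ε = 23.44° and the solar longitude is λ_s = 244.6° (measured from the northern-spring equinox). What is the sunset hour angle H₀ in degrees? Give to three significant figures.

Solar declination: sin δ = sin ε · sin λ_s = sin 23.44° × sin 244.6° = -0.35934, so δ = -21.059°.
cos H₀ = −tan φ · tan δ = 3.2778 ≥ 1, so the Sun never rises (polar night) and H₀ = 0.

H₀ = 0.00°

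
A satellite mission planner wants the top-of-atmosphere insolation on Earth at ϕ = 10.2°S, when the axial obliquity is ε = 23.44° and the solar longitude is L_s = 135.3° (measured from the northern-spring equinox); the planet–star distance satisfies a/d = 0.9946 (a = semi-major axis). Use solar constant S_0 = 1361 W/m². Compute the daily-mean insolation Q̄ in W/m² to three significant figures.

Solar declination: sin δ = sin ε · sin L_s = sin 23.44° × sin 135.3° = 0.27980, so δ = +16.248°.
cos h₀ = −tan(-10.2°) tan(+16.248°) = 0.0524, h₀ = 1.5183 rad.
Bracket: h₀ sin ϕ sin δ + cos ϕ cos δ sin h₀ = 1.5183×-0.17708×0.27980 + 0.98420×0.96006×0.99862 = -0.075227 + 0.943587 = 0.868360.
Inverse-square distance factor (a/d)² = 0.9946² = 0.989229.
Q̄ = (S_0/π) × 0.989229 × [bracket] = (1361/π) × 0.989229 × 0.868360 = 372.1 W/m².

Q̄ ≈ 372 W/m²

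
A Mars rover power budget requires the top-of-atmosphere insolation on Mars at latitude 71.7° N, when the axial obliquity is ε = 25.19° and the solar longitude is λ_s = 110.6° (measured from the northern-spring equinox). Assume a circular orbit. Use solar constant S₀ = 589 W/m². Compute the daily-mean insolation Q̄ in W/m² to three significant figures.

Q̄ ≈ 223 W/m²

Solar declination: sin δ = sin ε · sin λ_s = sin 25.19° × sin 110.6° = 0.39841, so δ = +23.479°.
cos H₀ = −tan(+71.7°) tan(+23.479°) = -1.3134 ≤ −1 ⇒ polar day, H₀ = π.
Bracket: H₀ sin φ sin δ + cos φ cos δ sin H₀ = 3.1416×0.94943×0.39841 + 0.31399×0.91721×0.00000 = 1.188349 + 0.000000 = 1.188349.
Q̄ = (S₀/π) × [bracket] = (589/π) × 1.188349 = 222.8 W/m².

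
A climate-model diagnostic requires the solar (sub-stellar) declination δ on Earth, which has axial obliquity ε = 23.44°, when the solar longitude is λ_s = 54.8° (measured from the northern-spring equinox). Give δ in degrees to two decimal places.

sin δ = sin ε · sin λ_s = sin 23.44° × sin 54.8° = 0.325051.
δ = arcsin(0.325051) = +18.97°.

δ = +18.97°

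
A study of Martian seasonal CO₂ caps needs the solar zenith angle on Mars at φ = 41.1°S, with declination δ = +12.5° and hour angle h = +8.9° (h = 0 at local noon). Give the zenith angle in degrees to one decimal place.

θ_z = 54.2°

cos θ_z = sin φ sin δ + cos φ cos δ cos h = -0.142282 + 0.726843 = 0.584561.
θ_z = arccos(0.584561) = 54.2°.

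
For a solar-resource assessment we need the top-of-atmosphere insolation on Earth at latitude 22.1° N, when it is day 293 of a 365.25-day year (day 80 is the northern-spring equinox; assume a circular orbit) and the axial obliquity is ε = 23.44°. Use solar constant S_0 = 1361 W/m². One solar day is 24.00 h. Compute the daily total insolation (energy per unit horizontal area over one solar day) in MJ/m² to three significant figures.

29.7 MJ/m²

Solar longitude: L_s = 360° × (293 − 80)/365.25 = 209.938°.
sin δ = sin 23.44° × sin 209.938° = -0.19852, so δ = -11.451°.
cos h₀ = −tan(+22.1°) tan(-11.451°) = 0.0822, h₀ = 1.4885 rad.
Bracket: h₀ sin ϕ sin δ + cos ϕ cos δ sin h₀ = 1.4885×0.37622×-0.19852 + 0.92653×0.98010×0.99661 = -0.111172 + 0.905014 = 0.793842.
Q̄ = (S_0/π) × [bracket] = (1361/π) × 0.793842 = 343.91 W/m².
Daily total = Q̄ × 24.00 h × 3600 s/h = 343.91 × 24.00 × 3600 / 10⁶ = 29.71 MJ/m².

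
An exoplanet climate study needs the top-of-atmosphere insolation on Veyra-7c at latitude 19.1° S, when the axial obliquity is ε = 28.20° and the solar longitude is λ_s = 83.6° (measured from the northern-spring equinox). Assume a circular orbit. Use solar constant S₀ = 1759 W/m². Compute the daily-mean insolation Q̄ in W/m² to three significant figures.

Q̄ ≈ 340 W/m²

Solar declination: sin δ = sin ε · sin λ_s = sin 28.20° × sin 83.6° = 0.46961, so δ = +28.009°.
cos H₀ = −tan(-19.1°) tan(+28.009°) = 0.1842, H₀ = 1.3856 rad.
Bracket: H₀ sin φ sin δ + cos φ cos δ sin H₀ = 1.3856×-0.32722×0.46961 + 0.94495×0.88288×0.98289 = -0.212919 + 0.820003 = 0.607084.
Q̄ = (S₀/π) × [bracket] = (1759/π) × 0.607084 = 339.9 W/m².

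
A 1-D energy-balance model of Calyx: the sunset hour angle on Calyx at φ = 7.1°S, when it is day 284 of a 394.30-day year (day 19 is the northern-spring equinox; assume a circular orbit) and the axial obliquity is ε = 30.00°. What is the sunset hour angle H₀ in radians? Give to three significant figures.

H₀ = 1.63 rad

Solar longitude: λ_s = 360° × (284 − 19)/394.30 = 241.948°.
sin δ = sin 30.00° × sin 241.948° = -0.44126, so δ = -26.184°.
cos H₀ = −tan φ · tan δ = −tan(-7.1°) × tan(-26.184°) = -0.0612, so H₀ = 1.6321 rad = 93.51°.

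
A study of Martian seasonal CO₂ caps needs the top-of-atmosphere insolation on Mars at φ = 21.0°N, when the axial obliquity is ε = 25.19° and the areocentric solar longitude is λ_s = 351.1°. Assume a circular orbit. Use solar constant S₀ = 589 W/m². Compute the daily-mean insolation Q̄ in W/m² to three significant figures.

sin δ = sin 25.19° × sin 351.1° = -0.06585, so δ = -3.776°.
cos H₀ = −tan(+21.0°) tan(-3.776°) = 0.0253, H₀ = 1.5455 rad.
Bracket: H₀ sin φ sin δ + cos φ cos δ sin H₀ = 1.5455×0.35837×-0.06585 + 0.93358×0.99783×0.99968 = -0.036472 + 0.931256 = 0.894784.
Q̄ = (S₀/π) × [bracket] = (589/π) × 0.894784 = 167.8 W/m².

Q̄ ≈ 168 W/m²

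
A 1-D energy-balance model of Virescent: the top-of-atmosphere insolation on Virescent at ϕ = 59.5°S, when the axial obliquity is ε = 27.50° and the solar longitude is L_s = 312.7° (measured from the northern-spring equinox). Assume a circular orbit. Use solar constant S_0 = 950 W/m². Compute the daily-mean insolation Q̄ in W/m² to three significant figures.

Solar declination: sin δ = sin ε · sin L_s = sin 27.50° × sin 312.7° = -0.33935, so δ = -19.837°.
cos h₀ = −tan(-59.5°) tan(-19.837°) = -0.6124, h₀ = 2.2299 rad.
Bracket: h₀ sin ϕ sin δ + cos ϕ cos δ sin h₀ = 2.2299×-0.86163×-0.33935 + 0.50754×0.94066×0.79052 = 0.652010 + 0.377412 = 1.029422.
Q̄ = (S_0/π) × [bracket] = (950/π) × 1.029422 = 311.3 W/m².

Q̄ ≈ 311 W/m²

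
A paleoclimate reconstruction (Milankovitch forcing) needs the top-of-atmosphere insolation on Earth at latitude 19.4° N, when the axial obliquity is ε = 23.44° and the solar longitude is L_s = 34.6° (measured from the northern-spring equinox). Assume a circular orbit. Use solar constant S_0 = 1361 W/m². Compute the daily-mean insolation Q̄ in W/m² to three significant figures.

Q̄ ≈ 450 W/m²

Solar declination: sin δ = sin ε · sin L_s = sin 23.44° × sin 34.6° = 0.22588, so δ = +13.055°.
cos h₀ = −tan(+19.4°) tan(+13.055°) = -0.0817, h₀ = 1.6525 rad.
Bracket: h₀ sin ϕ sin δ + cos ϕ cos δ sin h₀ = 1.6525×0.33216×0.22588 + 0.94322×0.97415×0.99666 = 0.123984 + 0.915769 = 1.039753.
Q̄ = (S_0/π) × [bracket] = (1361/π) × 1.039753 = 450.4 W/m².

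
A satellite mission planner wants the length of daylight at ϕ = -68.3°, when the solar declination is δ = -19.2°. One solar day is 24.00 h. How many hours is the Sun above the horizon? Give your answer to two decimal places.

20.14 h

cos h₀ = −tan ϕ · tan δ = −tan(-68.3°) × tan(-19.200°) = -0.8751, so h₀ = 2.6364 rad = 151.05°.
Daylight = 2h₀/(2π) × 24.00 h = (2.6364/π) × 24.00 = 20.14 h.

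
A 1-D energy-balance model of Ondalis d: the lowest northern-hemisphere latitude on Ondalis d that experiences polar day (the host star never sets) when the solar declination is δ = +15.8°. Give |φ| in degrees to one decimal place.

|φ| = 74.2°

Polar day requires cos H₀ = −tan φ tan δ ≤ −1, i.e. tan φ tan δ ≥ 1.
The boundary is |tan φ| · |tan δ| = 1, so |φ| = 90° − |δ| = 90° − 15.8° = 74.2° in the northern hemisphere.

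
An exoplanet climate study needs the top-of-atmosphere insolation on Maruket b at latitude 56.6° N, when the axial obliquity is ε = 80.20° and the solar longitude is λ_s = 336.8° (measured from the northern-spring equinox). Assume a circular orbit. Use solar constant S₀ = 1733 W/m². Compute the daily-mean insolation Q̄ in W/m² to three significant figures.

Solar declination: sin δ = sin ε · sin λ_s = sin 80.20° × sin 336.8° = -0.38819, so δ = -22.842°.
cos H₀ = −tan(+56.6°) tan(-22.842°) = 0.6388, H₀ = 0.8778 rad.
Bracket: H₀ sin φ sin δ + cos φ cos δ sin H₀ = 0.8778×0.83485×-0.38819 + 0.55048×0.92158×0.76935 = -0.284478 + 0.390300 = 0.105822.
Q̄ = (S₀/π) × [bracket] = (1733/π) × 0.105822 = 58.37 W/m².

Q̄ ≈ 58.4 W/m²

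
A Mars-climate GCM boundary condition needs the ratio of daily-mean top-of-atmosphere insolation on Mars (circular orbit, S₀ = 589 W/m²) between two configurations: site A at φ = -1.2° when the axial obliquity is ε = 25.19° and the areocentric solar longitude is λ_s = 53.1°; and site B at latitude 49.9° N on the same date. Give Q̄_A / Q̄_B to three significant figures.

— Configuration A (φ=-1.2°):
sin δ = sin 25.19° × sin 53.1° = 0.34036, so δ = +19.899°.
cos H₀ = −tan(-1.2°) tan(+19.899°) = 0.0076, H₀ = 1.5632 rad.
Bracket: H₀ sin φ sin δ + cos φ cos δ sin H₀ = 1.5632×-0.02094×0.34036 + 0.99978×0.94029×0.99997 = -0.011141 + 0.940055 = 0.928914.
Q̄ = (S₀/π) × [bracket] = (589/π) × 0.928914 = 174.16 W/m².
— Configuration B (φ=+49.9°):
cos H₀ = −tan(+49.9°) tan(+19.899°) = -0.4299, H₀ = 2.0151 rad.
Bracket: H₀ sin φ sin δ + cos φ cos δ sin H₀ = 2.0151×0.76492×0.34036 + 0.64412×0.94029×0.90290 = 0.524628 + 0.546850 = 1.071478.
Q̄ = (S₀/π) × [bracket] = (589/π) × 1.071478 = 200.89 W/m².
Ratio Q̄_A / Q̄_B = 174.16 / 200.89 = 0.8669.

Q̄_A / Q̄_B ≈ 0.867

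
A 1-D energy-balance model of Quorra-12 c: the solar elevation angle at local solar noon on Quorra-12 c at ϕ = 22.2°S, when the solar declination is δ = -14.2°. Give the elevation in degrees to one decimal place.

82.0°

At local noon the hour angle is zero, so the zenith angle equals |ϕ − δ| = |-22.2° − (-14.200°)| = 8.000°.
Elevation = 90° − 8.000° = 82.0°.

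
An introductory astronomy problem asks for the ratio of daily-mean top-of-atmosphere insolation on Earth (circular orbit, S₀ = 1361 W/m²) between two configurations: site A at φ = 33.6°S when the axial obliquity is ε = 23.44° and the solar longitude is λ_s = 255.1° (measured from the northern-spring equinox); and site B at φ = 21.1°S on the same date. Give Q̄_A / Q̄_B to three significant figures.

— Configuration A (φ=-33.6°):
Solar declination: sin δ = sin ε · sin λ_s = sin 23.44° × sin 255.1° = -0.38441, so δ = -22.607°.
cos H₀ = −tan(-33.6°) tan(-22.607°) = -0.2767, H₀ = 1.8511 rad.
Bracket: H₀ sin φ sin δ + cos φ cos δ sin H₀ = 1.8511×-0.55339×-0.38441 + 0.83292×0.92316×0.96097 = 0.393782 + 0.738908 = 1.132690.
Q̄ = (S₀/π) × [bracket] = (1361/π) × 1.132690 = 490.70 W/m².
— Configuration B (φ=-21.1°):
cos H₀ = −tan(-21.1°) tan(-22.607°) = -0.1607, H₀ = 1.7322 rad.
Bracket: H₀ sin φ sin δ + cos φ cos δ sin H₀ = 1.7322×-0.36000×-0.38441 + 0.93295×0.92316×0.98701 = 0.239715 + 0.850074 = 1.089789.
Q̄ = (S₀/π) × [bracket] = (1361/π) × 1.089789 = 472.12 W/m².
Ratio Q̄_A / Q̄_B = 490.70 / 472.12 = 1.039.

Q̄_A / Q̄_B ≈ 1.04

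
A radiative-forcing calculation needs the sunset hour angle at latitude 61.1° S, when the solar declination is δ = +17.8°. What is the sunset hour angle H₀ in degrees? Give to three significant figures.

cos H₀ = −tan φ · tan δ = −tan(-61.1°) × tan(+17.800°) = 0.5816, so H₀ = 0.9501 rad = 54.44°.

H₀ = 54.4°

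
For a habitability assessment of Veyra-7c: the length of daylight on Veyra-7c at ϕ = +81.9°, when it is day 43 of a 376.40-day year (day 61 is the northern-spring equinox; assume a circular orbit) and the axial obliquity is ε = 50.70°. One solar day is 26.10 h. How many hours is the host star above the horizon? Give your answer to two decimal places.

0.00 h

Solar longitude: L_s = 360° × (43 − 61)/376.40 = -17.216°, i.e. -17.216° + 360° = 342.784°.
sin δ = sin 50.70° × sin 342.784° = -0.22903, so δ = -13.240°.
cos h₀ = −tan ϕ · tan δ = 1.6532 ≥ 1, so the host star never rises (polar night) and h₀ = 0.
Daylight = 2h₀/(2π) × 26.10 h = (0.0000/π) × 26.10 = 0.00 h.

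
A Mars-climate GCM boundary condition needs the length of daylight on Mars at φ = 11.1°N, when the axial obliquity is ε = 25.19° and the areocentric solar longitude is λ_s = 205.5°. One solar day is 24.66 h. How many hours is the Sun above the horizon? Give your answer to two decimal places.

sin δ = sin 25.19° × sin 205.5° = -0.18323, so δ = -10.558°.
cos H₀ = −tan φ · tan δ = −tan(+11.1°) × tan(-10.558°) = 0.0366, so H₀ = 1.5342 rad = 87.90°.
Daylight = 2H₀/(2π) × 24.66 h = (1.5342/π) × 24.66 = 12.04 h.

12.04 h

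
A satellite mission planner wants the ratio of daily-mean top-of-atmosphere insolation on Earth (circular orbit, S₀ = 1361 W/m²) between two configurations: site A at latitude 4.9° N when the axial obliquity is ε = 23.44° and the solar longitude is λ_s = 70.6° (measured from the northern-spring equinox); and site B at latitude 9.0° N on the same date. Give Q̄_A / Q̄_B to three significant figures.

Q̄_A / Q̄_B ≈ 0.965

— Configuration A (φ=+4.9°):
Solar declination: sin δ = sin ε · sin λ_s = sin 23.44° × sin 70.6° = 0.37520, so δ = +22.037°.
cos H₀ = −tan(+4.9°) tan(+22.037°) = -0.0347, H₀ = 1.6055 rad.
Bracket: H₀ sin φ sin δ + cos φ cos δ sin H₀ = 1.6055×0.08542×0.37520 + 0.99635×0.92694×0.99940 = 0.051456 + 0.923003 = 0.974459.
Q̄ = (S₀/π) × [bracket] = (1361/π) × 0.974459 = 422.15 W/m².
— Configuration B (φ=+9.0°):
cos H₀ = −tan(+9.0°) tan(+22.037°) = -0.0641, H₀ = 1.6350 rad.
Bracket: H₀ sin φ sin δ + cos φ cos δ sin H₀ = 1.6350×0.15643×0.37520 + 0.98769×0.92694×0.99794 = 0.095962 + 0.913643 = 1.009605.
Q̄ = (S₀/π) × [bracket] = (1361/π) × 1.009605 = 437.38 W/m².
Ratio Q̄_A / Q̄_B = 422.15 / 437.38 = 0.9652.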